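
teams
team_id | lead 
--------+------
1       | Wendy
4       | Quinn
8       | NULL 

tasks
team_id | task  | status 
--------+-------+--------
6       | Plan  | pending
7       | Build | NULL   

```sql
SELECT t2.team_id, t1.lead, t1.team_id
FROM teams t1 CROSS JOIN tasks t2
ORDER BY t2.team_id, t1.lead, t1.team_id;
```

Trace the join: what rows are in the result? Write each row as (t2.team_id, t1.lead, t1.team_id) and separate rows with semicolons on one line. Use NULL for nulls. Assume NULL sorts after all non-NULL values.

CROSS JOIN pairs every row of `teams` with every row of `tasks`: 3 × 2 = 6 rows.

(6, Quinn, 4); (6, Wendy, 1); (6, NULL, 8); (7, Quinn, 4); (7, Wendy, 1); (7, NULL, 8)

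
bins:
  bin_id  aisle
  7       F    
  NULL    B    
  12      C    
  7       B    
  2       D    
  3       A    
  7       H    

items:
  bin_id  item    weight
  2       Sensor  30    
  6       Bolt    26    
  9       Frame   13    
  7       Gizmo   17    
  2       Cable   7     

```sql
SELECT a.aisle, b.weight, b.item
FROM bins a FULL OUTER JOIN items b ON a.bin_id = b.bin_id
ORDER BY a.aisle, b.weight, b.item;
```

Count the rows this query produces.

10

FULL OUTER JOIN keeps every row from both sides; unmatched rows get NULL for the other side's columns.
Matching on a.bin_id = b.bin_id. A NULL in a compared column never satisfies the condition.
- a (bin_id=7) pairs with 1 row(s) of b.
- a (bin_id=NULL) has no partner → padded with NULL.
- a (bin_id=12) has no partner → padded with NULL.
- a (bin_id=7) pairs with 1 row(s) of b.
- a (bin_id=2) pairs with 2 row(s) of b.
- a (bin_id=3) has no partner → padded with NULL.
- a (bin_id=7) pairs with 1 row(s) of b.
- plus 2 unmatched b row(s), each kept with NULL a columns.
Total: 5 matched + 5 padded = 10 rows.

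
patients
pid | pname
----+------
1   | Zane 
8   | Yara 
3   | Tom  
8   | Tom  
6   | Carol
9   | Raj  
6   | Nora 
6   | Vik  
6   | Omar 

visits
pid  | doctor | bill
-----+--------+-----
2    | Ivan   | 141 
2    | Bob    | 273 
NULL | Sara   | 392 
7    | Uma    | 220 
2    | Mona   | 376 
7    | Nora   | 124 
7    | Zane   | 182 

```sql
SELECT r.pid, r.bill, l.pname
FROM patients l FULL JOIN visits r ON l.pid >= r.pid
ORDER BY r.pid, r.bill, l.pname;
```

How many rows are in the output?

35

FULL OUTER JOIN keeps every row from both sides; unmatched rows get NULL for the other side's columns.
Matching on l.pid >= r.pid. A NULL in a compared column never satisfies the condition.
- l (pid=1) has no partner → padded with NULL.
- l (pid=8) pairs with 6 row(s) of r.
- l (pid=3) pairs with 3 row(s) of r.
- l (pid=8) pairs with 6 row(s) of r.
- l (pid=6) pairs with 3 row(s) of r.
- l (pid=9) pairs with 6 row(s) of r.
- l (pid=6) pairs with 3 row(s) of r.
- l (pid=6) pairs with 3 row(s) of r.
- l (pid=6) pairs with 3 row(s) of r.
- plus 1 unmatched r row(s), each kept with NULL l columns.
Total: 33 matched + 2 padded = 35 rows.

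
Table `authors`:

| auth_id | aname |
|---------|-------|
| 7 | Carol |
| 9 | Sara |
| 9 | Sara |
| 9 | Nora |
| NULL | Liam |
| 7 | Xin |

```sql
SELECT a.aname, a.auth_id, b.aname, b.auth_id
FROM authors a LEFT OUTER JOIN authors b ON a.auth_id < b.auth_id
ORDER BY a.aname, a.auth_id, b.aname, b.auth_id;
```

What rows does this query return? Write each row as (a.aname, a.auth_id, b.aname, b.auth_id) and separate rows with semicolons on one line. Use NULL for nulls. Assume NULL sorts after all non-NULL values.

LEFT JOIN keeps every row from `authors a`; unmatched rows get NULL for `authors b`'s columns.
Matching on a.auth_id < b.auth_id. A NULL in a compared column never satisfies the condition.
- a row (auth_id=7): matches 3 b row(s) → 3 output row(s).
- a row (auth_id=9): no match → kept, b columns NULL.
- a row (auth_id=9): no match → kept, b columns NULL.
- a row (auth_id=9): no match → kept, b columns NULL.
- a row (auth_id=NULL): no match → kept, b columns NULL.
- a row (auth_id=7): matches 3 b row(s) → 3 output row(s).
After projecting and ordering:
a.aname | a.auth_id | b.aname | b.auth_id
Carol | 7 | Nora | 9
Carol | 7 | Sara | 9
Carol | 7 | Sara | 9
Liam | NULL | NULL | NULL
Nora | 9 | NULL | NULL
Sara | 9 | NULL | NULL
Sara | 9 | NULL | NULL
Xin | 7 | Nora | 9
Xin | 7 | Sara | 9
Xin | 7 | Sara | 9

(Carol, 7, Nora, 9); (Carol, 7, Sara, 9); (Carol, 7, Sara, 9); (Liam, NULL, NULL, NULL); (Nora, 9, NULL, NULL); (Sara, 9, NULL, NULL); (Sara, 9, NULL, NULL); (Xin, 7, Nora, 9); (Xin, 7, Sara, 9); (Xin, 7, Sara, 9)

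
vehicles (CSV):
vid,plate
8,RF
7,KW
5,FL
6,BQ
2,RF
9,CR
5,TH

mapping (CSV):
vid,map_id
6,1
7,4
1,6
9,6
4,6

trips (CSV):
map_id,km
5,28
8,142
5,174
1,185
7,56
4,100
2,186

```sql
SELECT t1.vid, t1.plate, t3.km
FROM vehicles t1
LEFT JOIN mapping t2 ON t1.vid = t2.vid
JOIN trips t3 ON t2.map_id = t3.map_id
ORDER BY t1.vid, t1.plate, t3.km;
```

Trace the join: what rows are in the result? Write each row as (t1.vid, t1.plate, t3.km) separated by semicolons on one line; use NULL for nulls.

Joins associate left-to-right: vehicles LEFT JOIN mapping on vid gives 7 intermediate row(s).
Then INNER JOIN `trips t3` on map_id: keep only rows whose t2.map_id appears in t3.

(6, BQ, 185); (7, KW, 100)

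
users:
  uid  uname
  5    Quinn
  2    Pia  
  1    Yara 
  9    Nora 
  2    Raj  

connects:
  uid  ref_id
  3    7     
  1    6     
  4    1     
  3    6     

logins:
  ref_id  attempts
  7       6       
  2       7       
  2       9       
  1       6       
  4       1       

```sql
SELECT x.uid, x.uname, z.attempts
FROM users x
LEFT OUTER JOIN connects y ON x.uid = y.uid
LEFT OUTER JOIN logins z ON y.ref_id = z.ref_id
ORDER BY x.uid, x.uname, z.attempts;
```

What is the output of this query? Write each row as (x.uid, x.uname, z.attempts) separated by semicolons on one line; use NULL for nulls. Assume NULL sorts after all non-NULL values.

Evaluate left to right. First `users x LEFT JOIN connects y` on uid: 5 row(s).
Then LEFT JOIN `logins z` on ref_id: each of those 5 rows is kept; rows whose y.ref_id has no match in z get NULL for z's columns.

(1, Yara, NULL); (2, Pia, NULL); (2, Raj, NULL); (5, Quinn, NULL); (9, Nora, NULL)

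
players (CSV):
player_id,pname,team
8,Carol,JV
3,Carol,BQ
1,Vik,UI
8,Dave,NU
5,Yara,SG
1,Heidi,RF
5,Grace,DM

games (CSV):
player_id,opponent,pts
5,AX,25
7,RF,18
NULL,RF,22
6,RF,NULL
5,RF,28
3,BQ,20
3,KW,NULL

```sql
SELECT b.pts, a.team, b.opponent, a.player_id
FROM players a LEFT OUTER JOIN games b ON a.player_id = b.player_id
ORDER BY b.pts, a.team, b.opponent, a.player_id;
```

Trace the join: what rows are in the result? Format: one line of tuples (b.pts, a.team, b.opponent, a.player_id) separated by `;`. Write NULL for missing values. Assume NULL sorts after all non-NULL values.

(20, BQ, BQ, 3); (25, DM, AX, 5); (25, SG, AX, 5); (28, DM, RF, 5); (28, SG, RF, 5); (NULL, BQ, KW, 3); (NULL, JV, NULL, 8); (NULL, NU, NULL, 8); (NULL, RF, NULL, 1); (NULL, UI, NULL, 1)

LEFT JOIN keeps every row from `players`; unmatched rows get NULL for `games`'s columns.
Matching on a.player_id = b.player_id. A NULL in a compared column never satisfies the condition.
- a[0] player_id=8 → no match; kept with NULLs on the b side.
- a[1] player_id=3 → 2 match(es) in b → 2 row(s).
- a[2] player_id=1 → no match; kept with NULLs on the b side.
- a[3] player_id=8 → no match; kept with NULLs on the b side.
- a[4] player_id=5 → 2 match(es) in b → 2 row(s).
- a[5] player_id=1 → no match; kept with NULLs on the b side.
- a[6] player_id=5 → 2 match(es) in b → 2 row(s).
After projecting and ordering:
b.pts | a.team | b.opponent | a.player_id
20 | BQ | BQ | 3
25 | DM | AX | 5
25 | SG | AX | 5
28 | DM | RF | 5
28 | SG | RF | 5
NULL | BQ | KW | 3
NULL | JV | NULL | 8
NULL | NU | NULL | 8
NULL | RF | NULL | 1
NULL | UI | NULL | 1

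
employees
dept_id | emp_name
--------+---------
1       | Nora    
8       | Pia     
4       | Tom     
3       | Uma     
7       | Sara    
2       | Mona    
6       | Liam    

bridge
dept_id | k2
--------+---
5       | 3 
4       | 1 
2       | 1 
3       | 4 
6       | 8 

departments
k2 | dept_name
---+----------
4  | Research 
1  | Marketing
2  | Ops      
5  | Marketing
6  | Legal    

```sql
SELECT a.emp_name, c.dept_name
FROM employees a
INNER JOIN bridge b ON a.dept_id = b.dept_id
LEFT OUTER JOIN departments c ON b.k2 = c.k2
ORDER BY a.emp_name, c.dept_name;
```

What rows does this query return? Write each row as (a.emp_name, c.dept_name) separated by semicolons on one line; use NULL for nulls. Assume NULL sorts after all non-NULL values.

Evaluate left to right. First `employees a INNER JOIN bridge b` on dept_id: 4 row(s).
Then LEFT JOIN `departments c` on k2: each of those 4 rows is kept; rows whose b.k2 has no match in c get NULL for c's columns.

(Liam, NULL); (Mona, Marketing); (Tom, Marketing); (Uma, Research)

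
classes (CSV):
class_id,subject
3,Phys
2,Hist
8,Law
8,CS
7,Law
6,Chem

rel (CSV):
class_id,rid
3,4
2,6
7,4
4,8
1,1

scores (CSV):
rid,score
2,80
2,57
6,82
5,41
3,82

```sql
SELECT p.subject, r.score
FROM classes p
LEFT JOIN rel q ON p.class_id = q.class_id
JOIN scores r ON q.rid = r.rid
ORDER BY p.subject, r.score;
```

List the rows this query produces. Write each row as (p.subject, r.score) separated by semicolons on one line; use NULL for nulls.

(Hist, 82)

Evaluate left to right. First `classes p LEFT JOIN rel q` on class_id: 6 row(s).
Then INNER JOIN `scores r` on rid: keep only rows whose q.rid appears in r.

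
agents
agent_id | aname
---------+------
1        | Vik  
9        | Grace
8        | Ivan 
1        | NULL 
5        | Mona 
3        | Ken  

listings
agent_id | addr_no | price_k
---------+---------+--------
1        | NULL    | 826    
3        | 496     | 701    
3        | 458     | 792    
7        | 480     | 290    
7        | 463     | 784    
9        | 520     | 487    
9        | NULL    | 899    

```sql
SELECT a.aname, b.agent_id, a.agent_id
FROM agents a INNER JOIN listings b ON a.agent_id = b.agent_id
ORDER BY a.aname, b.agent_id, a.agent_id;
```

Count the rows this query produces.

INNER JOIN keeps only pairs where the ON condition holds.
Matching on a.agent_id = b.agent_id.
- agent_id=1: 1 matching b row(s), so 1 row(s) emitted.
- agent_id=9: 2 matching b row(s), so 2 row(s) emitted.
- agent_id=8: no matching b row, dropped.
- agent_id=1: 1 matching b row(s), so 1 row(s) emitted.
- agent_id=5: no matching b row, dropped.
- agent_id=3: 2 matching b row(s), so 2 row(s) emitted.
Total: 6 rows.

6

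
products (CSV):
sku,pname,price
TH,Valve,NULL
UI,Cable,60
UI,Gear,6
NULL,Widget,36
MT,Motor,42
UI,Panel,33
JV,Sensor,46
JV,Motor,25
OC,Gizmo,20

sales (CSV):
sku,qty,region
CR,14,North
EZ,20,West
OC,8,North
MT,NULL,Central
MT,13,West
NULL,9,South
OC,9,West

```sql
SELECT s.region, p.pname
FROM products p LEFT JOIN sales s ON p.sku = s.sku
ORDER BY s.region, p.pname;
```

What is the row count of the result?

LEFT JOIN keeps every row from `products`; unmatched rows get NULL for `sales`'s columns.
Matching on p.sku = s.sku. A NULL in a compared column never satisfies the condition.
- p[0] sku=TH → no match; kept with NULLs on the s side.
- p[1] sku=UI → no match; kept with NULLs on the s side.
- p[2] sku=UI → no match; kept with NULLs on the s side.
- p[3] sku=NULL → no match; kept with NULLs on the s side.
- p[4] sku=MT → 2 match(es) in s → 2 row(s).
- p[5] sku=UI → no match; kept with NULLs on the s side.
- p[6] sku=JV → no match; kept with NULLs on the s side.
- p[7] sku=JV → no match; kept with NULLs on the s side.
- p[8] sku=OC → 2 match(es) in s → 2 row(s).
Total: 4 matched + 7 padded = 11 rows.

11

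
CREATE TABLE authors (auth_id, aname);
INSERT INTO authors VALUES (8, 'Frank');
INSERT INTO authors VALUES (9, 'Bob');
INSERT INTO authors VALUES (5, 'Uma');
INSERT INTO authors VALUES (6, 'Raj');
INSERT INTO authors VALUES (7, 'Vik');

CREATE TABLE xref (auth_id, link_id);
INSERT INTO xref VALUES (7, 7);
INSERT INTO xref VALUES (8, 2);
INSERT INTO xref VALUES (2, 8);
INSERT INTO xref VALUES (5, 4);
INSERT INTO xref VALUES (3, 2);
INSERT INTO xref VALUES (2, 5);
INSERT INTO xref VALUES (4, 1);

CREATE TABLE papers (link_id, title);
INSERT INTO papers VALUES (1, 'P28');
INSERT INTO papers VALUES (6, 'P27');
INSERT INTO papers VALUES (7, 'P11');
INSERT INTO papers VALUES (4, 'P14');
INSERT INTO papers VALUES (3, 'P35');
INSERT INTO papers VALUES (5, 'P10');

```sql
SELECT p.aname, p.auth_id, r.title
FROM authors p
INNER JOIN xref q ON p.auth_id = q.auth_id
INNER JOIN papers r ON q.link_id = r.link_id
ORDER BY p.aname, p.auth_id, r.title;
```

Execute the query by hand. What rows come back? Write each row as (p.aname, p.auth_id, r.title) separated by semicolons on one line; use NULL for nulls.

(Uma, 5, P14); (Vik, 7, P11)

Joins associate left-to-right: authors INNER JOIN xref on auth_id gives 3 intermediate row(s).
Then INNER JOIN `papers r` on link_id: keep only rows whose q.link_id appears in r.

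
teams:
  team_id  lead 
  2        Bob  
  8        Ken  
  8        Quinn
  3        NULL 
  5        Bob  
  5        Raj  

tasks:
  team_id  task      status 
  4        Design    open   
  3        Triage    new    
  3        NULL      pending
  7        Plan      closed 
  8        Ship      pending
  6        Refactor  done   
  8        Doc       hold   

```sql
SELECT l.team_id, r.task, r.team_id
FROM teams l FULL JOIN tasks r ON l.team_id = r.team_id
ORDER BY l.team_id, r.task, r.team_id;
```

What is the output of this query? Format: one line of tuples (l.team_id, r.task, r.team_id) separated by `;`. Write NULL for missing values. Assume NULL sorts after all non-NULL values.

(2, NULL, NULL); (3, Triage, 3); (3, NULL, 3); (5, NULL, NULL); (5, NULL, NULL); (8, Doc, 8); (8, Doc, 8); (8, Ship, 8); (8, Ship, 8); (NULL, Design, 4); (NULL, Plan, 7); (NULL, Refactor, 6)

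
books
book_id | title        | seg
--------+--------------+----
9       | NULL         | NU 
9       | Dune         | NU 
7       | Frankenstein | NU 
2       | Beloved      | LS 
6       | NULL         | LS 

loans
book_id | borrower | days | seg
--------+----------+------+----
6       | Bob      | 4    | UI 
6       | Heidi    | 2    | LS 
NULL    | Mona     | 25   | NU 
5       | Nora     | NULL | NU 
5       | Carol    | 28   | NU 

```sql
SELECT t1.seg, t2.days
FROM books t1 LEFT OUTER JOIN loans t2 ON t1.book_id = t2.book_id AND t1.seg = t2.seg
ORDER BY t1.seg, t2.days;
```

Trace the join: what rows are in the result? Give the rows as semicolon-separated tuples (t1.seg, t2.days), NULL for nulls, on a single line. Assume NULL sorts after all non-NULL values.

(LS, 2); (LS, NULL); (NU, NULL); (NU, NULL); (NU, NULL)

LEFT JOIN keeps every row from `books`; unmatched rows get NULL for `loans`'s columns.
Matching on t1.book_id = t2.book_id AND t1.seg = t2.seg. A NULL in a compared column never satisfies the condition.
- t1 row (book_id=9, seg=NU): no match → kept, t2 columns NULL.
- t1 row (book_id=9, seg=NU): no match → kept, t2 columns NULL.
- t1 row (book_id=7, seg=NU): no match → kept, t2 columns NULL.
- t1 row (book_id=2, seg=LS): no match → kept, t2 columns NULL.
- t1 row (book_id=6, seg=LS): matches 1 t2 row(s) → 1 output row(s).
After projecting and ordering:
t1.seg | t2.days
LS | 2
LS | NULL
NU | NULL
NU | NULL
NU | NULL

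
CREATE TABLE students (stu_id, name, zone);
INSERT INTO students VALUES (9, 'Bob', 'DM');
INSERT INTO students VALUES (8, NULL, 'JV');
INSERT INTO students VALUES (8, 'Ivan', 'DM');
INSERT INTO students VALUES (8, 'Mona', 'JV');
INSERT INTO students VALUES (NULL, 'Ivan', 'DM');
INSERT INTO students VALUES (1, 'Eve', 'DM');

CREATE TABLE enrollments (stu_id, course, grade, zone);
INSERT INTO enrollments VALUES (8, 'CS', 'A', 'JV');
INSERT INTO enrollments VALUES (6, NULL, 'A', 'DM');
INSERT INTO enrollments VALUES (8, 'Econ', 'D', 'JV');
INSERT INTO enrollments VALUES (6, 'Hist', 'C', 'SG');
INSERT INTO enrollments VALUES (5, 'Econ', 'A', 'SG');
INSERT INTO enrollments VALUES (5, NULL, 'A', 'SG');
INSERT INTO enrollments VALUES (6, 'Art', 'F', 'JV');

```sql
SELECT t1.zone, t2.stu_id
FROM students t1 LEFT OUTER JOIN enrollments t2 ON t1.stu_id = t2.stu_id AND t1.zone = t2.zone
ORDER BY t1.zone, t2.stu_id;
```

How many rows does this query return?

8

LEFT JOIN keeps every row from `students`; unmatched rows get NULL for `enrollments`'s columns.
Matching on t1.stu_id = t2.stu_id AND t1.zone = t2.zone. A NULL in a compared column never satisfies the condition.
Matched pairs: 4; unmatched t1 rows kept: 4.
Total: 4 matched + 4 padded = 8 rows.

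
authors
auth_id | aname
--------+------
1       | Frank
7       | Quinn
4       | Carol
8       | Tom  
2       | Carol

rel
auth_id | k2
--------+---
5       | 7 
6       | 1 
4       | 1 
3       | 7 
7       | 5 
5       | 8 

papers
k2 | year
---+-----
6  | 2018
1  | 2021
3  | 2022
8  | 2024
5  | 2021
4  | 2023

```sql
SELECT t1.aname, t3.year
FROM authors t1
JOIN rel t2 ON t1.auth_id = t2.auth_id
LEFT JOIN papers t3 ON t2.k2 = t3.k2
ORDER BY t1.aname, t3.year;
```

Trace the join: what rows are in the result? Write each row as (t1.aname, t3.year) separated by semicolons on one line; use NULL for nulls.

(Carol, 2021); (Quinn, 2021)

Joins associate left-to-right: authors INNER JOIN rel on auth_id gives 2 intermediate row(s).
Then LEFT JOIN `papers t3` on k2: each of those 2 rows is kept; rows whose t2.k2 has no match in t3 get NULL for t3's columns.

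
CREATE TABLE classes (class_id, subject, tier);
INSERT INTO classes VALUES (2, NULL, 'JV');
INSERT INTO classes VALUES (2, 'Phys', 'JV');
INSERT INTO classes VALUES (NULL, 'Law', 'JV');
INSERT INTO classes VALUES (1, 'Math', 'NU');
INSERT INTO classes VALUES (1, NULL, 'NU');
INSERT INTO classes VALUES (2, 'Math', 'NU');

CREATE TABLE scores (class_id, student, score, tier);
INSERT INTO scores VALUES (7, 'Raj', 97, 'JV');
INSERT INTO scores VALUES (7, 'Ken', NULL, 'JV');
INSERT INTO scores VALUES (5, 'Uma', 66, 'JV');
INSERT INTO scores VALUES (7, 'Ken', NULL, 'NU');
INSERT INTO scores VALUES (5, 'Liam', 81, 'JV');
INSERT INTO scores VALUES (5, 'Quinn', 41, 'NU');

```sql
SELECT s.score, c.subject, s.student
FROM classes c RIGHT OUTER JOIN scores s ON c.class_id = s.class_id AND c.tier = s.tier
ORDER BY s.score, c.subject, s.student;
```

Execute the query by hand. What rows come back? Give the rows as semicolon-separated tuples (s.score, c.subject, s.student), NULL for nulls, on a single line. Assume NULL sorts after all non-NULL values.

RIGHT JOIN keeps every row from `scores`; unmatched rows get NULL for `classes`'s columns.
Matching on c.class_id = s.class_id AND c.tier = s.tier. A NULL in a compared column never satisfies the condition.
- c row (class_id=2, tier=JV): no match.
- c row (class_id=2, tier=JV): no match.
- c row (class_id=NULL, tier=JV): no match.
- c row (class_id=1, tier=NU): no match.
- c row (class_id=1, tier=NU): no match.
- c row (class_id=2, tier=NU): no match.
- 6 s row(s) had no c match → kept, c columns NULL.
After projecting and ordering:
s.score | c.subject | s.student
41 | NULL | Quinn
66 | NULL | Uma
81 | NULL | Liam
97 | NULL | Raj
NULL | NULL | Ken
NULL | NULL | Ken

(41, NULL, Quinn); (66, NULL, Uma); (81, NULL, Liam); (97, NULL, Raj); (NULL, NULL, Ken); (NULL, NULL, Ken)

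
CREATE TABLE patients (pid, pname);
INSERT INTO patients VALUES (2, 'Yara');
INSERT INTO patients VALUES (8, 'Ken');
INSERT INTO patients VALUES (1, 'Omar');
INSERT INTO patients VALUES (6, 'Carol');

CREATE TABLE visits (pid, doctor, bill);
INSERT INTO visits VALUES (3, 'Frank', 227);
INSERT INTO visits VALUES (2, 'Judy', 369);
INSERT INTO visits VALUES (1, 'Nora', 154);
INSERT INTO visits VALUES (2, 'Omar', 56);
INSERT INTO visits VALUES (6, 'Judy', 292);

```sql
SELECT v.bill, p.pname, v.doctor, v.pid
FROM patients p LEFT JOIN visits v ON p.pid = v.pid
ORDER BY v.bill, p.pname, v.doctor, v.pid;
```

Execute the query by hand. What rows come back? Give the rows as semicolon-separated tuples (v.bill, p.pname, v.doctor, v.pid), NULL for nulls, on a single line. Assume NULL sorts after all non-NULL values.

(56, Yara, Omar, 2); (154, Omar, Nora, 1); (292, Carol, Judy, 6); (369, Yara, Judy, 2); (NULL, Ken, NULL, NULL)

LEFT JOIN keeps every row from `patients`; unmatched rows get NULL for `visits`'s columns.
Matching on p.pid = v.pid.
- p[0] pid=2 → 2 match(es) in v → 2 row(s).
- p[1] pid=8 → no match; kept with NULLs on the v side.
- p[2] pid=1 → 1 match(es) in v → 1 row(s).
- p[3] pid=6 → 1 match(es) in v → 1 row(s).
After projecting and ordering:
v.bill | p.pname | v.doctor | v.pid
56 | Yara | Omar | 2
154 | Omar | Nora | 1
292 | Carol | Judy | 6
369 | Yara | Judy | 2
NULL | Ken | NULL | NULL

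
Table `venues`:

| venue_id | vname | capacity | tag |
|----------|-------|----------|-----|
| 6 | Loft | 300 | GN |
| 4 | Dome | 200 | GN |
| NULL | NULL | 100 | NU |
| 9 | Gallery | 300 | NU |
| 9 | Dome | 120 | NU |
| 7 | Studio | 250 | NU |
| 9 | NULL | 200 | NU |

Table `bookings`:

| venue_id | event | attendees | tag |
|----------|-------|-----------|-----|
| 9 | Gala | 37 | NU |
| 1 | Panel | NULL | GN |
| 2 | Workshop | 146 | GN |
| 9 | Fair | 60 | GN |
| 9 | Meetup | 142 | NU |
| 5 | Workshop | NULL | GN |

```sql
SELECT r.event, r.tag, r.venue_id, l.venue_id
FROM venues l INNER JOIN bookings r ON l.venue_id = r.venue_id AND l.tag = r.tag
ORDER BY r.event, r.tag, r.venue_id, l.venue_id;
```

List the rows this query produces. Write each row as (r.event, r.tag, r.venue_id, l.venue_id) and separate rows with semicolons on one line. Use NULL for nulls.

INNER JOIN keeps only pairs where the ON condition holds.
Matching on l.venue_id = r.venue_id AND l.tag = r.tag. A NULL in a compared column never satisfies the condition.
Matched pairs: 6.

(Gala, NU, 9, 9); (Gala, NU, 9, 9); (Gala, NU, 9, 9); (Meetup, NU, 9, 9); (Meetup, NU, 9, 9); (Meetup, NU, 9, 9)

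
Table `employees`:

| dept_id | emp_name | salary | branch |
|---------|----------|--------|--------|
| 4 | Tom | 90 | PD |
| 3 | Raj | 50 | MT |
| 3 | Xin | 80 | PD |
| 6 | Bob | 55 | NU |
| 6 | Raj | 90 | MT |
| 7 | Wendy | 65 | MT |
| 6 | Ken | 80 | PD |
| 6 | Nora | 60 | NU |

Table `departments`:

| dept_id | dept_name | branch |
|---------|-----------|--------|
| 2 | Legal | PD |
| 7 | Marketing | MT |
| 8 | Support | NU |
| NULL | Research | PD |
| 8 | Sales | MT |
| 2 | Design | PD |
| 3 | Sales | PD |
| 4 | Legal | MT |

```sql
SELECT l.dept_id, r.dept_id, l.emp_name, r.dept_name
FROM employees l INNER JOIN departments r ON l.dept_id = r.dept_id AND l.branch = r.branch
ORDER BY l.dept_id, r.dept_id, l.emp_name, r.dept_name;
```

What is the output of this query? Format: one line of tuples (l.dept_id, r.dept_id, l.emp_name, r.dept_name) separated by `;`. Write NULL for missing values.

(3, 3, Xin, Sales); (7, 7, Wendy, Marketing)

INNER JOIN keeps only pairs where the ON condition holds.
Matching on l.dept_id = r.dept_id AND l.branch = r.branch. A NULL in a compared column never satisfies the condition.
Matched pairs: 2.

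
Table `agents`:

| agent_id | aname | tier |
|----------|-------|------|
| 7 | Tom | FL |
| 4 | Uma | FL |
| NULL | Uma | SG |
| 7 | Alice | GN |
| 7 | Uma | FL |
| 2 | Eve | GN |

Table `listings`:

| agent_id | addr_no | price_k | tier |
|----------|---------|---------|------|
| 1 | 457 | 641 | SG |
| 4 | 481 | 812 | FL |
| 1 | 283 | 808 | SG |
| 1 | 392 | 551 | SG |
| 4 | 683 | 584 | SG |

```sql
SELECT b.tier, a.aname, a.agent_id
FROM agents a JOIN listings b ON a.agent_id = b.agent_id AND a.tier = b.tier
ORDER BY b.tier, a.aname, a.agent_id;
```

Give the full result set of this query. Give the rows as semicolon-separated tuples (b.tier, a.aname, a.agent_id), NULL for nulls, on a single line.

(FL, Uma, 4)

INNER JOIN keeps only pairs where the ON condition holds.
Matching on a.agent_id = b.agent_id AND a.tier = b.tier. A NULL in a compared column never satisfies the condition.
- agent_id=7, tier=FL: no matching b row, dropped.
- agent_id=4, tier=FL: 1 matching b row(s), so 1 row(s) emitted.
- agent_id=NULL, tier=SG: no matching b row, dropped.
- agent_id=7, tier=GN: no matching b row, dropped.
- agent_id=7, tier=FL: no matching b row, dropped.
- agent_id=2, tier=GN: no matching b row, dropped.
After projecting and ordering:
b.tier | a.aname | a.agent_id
FL | Uma | 4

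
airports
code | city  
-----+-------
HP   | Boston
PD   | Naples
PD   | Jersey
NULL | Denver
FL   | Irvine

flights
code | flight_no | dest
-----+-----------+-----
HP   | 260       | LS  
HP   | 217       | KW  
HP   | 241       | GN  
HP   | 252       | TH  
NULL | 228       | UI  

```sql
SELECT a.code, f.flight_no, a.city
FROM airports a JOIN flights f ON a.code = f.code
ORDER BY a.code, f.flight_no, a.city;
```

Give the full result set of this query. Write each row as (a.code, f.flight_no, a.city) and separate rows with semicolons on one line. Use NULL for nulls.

(HP, 217, Boston); (HP, 241, Boston); (HP, 252, Boston); (HP, 260, Boston)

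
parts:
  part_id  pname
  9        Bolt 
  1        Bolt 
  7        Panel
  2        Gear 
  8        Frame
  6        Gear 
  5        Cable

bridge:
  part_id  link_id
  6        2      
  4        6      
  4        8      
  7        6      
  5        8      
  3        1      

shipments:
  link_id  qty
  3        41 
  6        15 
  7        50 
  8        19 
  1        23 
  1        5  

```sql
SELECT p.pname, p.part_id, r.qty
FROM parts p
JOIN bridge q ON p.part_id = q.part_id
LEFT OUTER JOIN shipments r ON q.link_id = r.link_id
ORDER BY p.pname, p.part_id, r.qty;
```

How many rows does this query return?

Joins associate left-to-right: parts INNER JOIN bridge on part_id gives 3 intermediate row(s).
Then LEFT JOIN `shipments r` on link_id: each of those 3 rows is kept; rows whose q.link_id has no match in r get NULL for r's columns.
Result: 3 row(s).

3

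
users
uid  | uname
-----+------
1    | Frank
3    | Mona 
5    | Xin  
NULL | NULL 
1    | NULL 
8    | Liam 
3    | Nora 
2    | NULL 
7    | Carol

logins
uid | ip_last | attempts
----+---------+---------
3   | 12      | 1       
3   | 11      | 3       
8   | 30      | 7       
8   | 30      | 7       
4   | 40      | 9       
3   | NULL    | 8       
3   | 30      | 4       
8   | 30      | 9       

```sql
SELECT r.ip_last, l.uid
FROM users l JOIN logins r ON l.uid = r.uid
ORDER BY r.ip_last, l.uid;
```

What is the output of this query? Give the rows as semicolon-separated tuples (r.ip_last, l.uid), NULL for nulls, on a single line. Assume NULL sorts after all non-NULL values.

(11, 3); (11, 3); (12, 3); (12, 3); (30, 3); (30, 3); (30, 8); (30, 8); (30, 8); (NULL, 3); (NULL, 3)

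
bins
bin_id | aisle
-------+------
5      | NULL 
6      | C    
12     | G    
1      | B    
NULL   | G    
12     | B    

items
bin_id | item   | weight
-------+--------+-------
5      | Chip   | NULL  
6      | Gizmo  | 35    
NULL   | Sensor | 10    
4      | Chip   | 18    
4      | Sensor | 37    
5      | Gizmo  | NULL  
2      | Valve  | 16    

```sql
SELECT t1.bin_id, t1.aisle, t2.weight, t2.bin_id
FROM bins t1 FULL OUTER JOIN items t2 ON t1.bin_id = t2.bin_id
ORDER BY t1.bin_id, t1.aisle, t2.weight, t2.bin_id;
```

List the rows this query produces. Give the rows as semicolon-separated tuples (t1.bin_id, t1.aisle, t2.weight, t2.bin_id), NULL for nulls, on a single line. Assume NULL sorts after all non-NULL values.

(1, B, NULL, NULL); (5, NULL, NULL, 5); (5, NULL, NULL, 5); (6, C, 35, 6); (12, B, NULL, NULL); (12, G, NULL, NULL); (NULL, G, NULL, NULL); (NULL, NULL, 10, NULL); (NULL, NULL, 16, 2); (NULL, NULL, 18, 4); (NULL, NULL, 37, 4)

FULL OUTER JOIN keeps every row from both sides; unmatched rows get NULL for the other side's columns.
Matching on t1.bin_id = t2.bin_id. A NULL in a compared column never satisfies the condition.
Matched pairs: 3; unmatched t1 rows kept: 4; unmatched t2 rows kept: 4.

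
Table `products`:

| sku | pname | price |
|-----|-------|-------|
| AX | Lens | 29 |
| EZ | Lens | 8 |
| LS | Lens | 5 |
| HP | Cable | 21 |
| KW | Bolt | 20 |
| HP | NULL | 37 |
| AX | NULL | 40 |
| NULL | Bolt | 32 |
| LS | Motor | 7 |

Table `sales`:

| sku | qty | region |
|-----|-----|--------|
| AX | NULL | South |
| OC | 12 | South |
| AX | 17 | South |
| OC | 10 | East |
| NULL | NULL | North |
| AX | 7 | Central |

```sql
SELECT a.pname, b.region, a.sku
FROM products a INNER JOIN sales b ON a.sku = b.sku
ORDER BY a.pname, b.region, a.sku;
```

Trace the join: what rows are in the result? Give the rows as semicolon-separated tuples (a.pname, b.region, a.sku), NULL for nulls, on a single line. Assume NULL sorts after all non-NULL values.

INNER JOIN keeps only pairs where the ON condition holds.
Matching on a.sku = b.sku. A NULL in a compared column never satisfies the condition.
- a (sku=AX) pairs with 3 row(s) of b.
- a (sku=EZ) has no partner → excluded.
- a (sku=LS) has no partner → excluded.
- a (sku=HP) has no partner → excluded.
- a (sku=KW) has no partner → excluded.
- a (sku=HP) has no partner → excluded.
- a (sku=AX) pairs with 3 row(s) of b.
- a (sku=NULL) has no partner → excluded.
- a (sku=LS) has no partner → excluded.
After projecting and ordering:
a.pname | b.region | a.sku
Lens | Central | AX
Lens | South | AX
Lens | South | AX
NULL | Central | AX
NULL | South | AX
NULL | South | AX

(Lens, Central, AX); (Lens, South, AX); (Lens, South, AX); (NULL, Central, AX); (NULL, South, AX); (NULL, South, AX)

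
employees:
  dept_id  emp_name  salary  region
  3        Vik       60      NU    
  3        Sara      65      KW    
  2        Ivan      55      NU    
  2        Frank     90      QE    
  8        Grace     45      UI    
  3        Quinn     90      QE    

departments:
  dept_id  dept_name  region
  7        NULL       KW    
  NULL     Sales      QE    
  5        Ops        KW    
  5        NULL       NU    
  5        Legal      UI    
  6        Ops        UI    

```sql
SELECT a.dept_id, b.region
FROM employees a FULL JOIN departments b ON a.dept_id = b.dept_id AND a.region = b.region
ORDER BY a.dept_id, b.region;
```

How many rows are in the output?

12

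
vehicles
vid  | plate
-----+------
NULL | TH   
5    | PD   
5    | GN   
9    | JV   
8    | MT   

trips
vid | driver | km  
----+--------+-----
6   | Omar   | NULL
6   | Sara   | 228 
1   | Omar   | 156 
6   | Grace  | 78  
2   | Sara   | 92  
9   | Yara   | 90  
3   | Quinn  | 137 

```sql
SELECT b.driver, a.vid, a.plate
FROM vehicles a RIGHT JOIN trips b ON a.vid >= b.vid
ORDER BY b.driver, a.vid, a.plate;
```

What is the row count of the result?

RIGHT JOIN keeps every row from `trips`; unmatched rows get NULL for `vehicles`'s columns.
Matching on a.vid >= b.vid. A NULL in a compared column never satisfies the condition.
- a row (vid=NULL): no match.
- a row (vid=5): matches 3 b row(s) → 3 output row(s).
- a row (vid=5): matches 3 b row(s) → 3 output row(s).
- a row (vid=9): matches 7 b row(s) → 7 output row(s).
- a row (vid=8): matches 6 b row(s) → 6 output row(s).
- every b row matched at least one a row.
Total: 19 rows.

19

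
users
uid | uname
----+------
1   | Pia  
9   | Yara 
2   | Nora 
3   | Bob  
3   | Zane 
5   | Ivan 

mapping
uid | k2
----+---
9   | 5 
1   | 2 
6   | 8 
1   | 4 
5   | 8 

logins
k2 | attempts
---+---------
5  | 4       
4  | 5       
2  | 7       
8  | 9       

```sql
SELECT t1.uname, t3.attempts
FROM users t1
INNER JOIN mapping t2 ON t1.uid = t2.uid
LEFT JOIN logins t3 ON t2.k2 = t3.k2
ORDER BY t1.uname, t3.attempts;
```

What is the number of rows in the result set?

Step 1 — t1 INNER JOIN t2 on uid → 4 row(s).
Then LEFT JOIN `logins t3` on k2: each of those 4 rows is kept; rows whose t2.k2 has no match in t3 get NULL for t3's columns.
Result: 4 row(s).

4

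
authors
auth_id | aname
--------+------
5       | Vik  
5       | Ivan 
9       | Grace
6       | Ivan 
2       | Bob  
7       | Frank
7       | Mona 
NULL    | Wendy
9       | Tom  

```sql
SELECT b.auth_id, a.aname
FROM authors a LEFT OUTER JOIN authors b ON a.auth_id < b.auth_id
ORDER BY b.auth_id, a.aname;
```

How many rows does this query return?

28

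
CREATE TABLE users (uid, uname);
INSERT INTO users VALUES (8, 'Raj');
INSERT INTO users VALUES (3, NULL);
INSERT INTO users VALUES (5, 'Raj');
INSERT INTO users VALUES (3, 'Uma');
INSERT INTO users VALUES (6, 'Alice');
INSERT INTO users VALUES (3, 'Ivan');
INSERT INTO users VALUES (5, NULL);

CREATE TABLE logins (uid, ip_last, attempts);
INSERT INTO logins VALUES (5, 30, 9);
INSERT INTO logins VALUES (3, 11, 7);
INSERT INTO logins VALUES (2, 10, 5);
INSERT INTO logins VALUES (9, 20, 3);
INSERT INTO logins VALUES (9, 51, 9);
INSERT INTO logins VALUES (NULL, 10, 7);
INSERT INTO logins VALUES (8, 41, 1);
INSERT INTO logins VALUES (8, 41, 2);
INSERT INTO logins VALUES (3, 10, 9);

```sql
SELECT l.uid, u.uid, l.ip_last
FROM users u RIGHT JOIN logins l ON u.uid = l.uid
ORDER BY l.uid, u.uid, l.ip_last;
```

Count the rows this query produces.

RIGHT JOIN keeps every row from `logins`; unmatched rows get NULL for `users`'s columns.
Matching on u.uid = l.uid. A NULL in a compared column never satisfies the condition.
- u[0] uid=8 → 2 match(es) in l → 2 row(s).
- u[1] uid=3 → 2 match(es) in l → 2 row(s).
- u[2] uid=5 → 1 match(es) in l → 1 row(s).
- u[3] uid=3 → 2 match(es) in l → 2 row(s).
- u[4] uid=6 → no match.
- u[5] uid=3 → 2 match(es) in l → 2 row(s).
- u[6] uid=5 → 1 match(es) in l → 1 row(s).
- 4 row(s) from l found no u partner → padded with NULL.
Total: 10 matched + 4 padded = 14 rows.

14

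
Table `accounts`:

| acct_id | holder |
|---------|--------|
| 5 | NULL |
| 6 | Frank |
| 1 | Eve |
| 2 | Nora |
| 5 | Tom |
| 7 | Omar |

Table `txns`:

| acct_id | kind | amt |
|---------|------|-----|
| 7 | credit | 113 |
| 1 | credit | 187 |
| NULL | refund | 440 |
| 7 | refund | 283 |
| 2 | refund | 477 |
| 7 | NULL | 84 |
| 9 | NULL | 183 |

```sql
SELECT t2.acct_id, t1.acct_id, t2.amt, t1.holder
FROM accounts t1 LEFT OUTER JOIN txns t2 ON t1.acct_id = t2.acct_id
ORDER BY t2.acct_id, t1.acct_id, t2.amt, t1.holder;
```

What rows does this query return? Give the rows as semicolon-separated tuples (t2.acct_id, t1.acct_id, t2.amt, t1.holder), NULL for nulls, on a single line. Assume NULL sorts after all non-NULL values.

LEFT JOIN keeps every row from `accounts`; unmatched rows get NULL for `txns`'s columns.
Matching on t1.acct_id = t2.acct_id. A NULL in a compared column never satisfies the condition.
- t1 (acct_id=5) has no partner → padded with NULL.
- t1 (acct_id=6) has no partner → padded with NULL.
- t1 (acct_id=1) pairs with 1 row(s) of t2.
- t1 (acct_id=2) pairs with 1 row(s) of t2.
- t1 (acct_id=5) has no partner → padded with NULL.
- t1 (acct_id=7) pairs with 3 row(s) of t2.
After projecting and ordering:
t2.acct_id | t1.acct_id | t2.amt | t1.holder
1 | 1 | 187 | Eve
2 | 2 | 477 | Nora
7 | 7 | 84 | Omar
7 | 7 | 113 | Omar
7 | 7 | 283 | Omar
NULL | 5 | NULL | Tom
NULL | 5 | NULL | NULL
NULL | 6 | NULL | Frank

(1, 1, 187, Eve); (2, 2, 477, Nora); (7, 7, 84, Omar); (7, 7, 113, Omar); (7, 7, 283, Omar); (NULL, 5, NULL, Tom); (NULL, 5, NULL, NULL); (NULL, 6, NULL, Frank)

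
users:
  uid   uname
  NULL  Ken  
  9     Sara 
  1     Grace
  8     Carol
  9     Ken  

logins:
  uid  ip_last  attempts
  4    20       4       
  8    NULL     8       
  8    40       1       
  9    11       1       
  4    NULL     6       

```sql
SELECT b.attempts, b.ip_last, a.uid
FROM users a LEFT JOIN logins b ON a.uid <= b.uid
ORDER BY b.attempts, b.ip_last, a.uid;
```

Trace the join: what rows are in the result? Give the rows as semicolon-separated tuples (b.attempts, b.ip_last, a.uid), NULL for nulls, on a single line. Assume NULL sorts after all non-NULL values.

LEFT JOIN keeps every row from `users`; unmatched rows get NULL for `logins`'s columns.
Matching on a.uid <= b.uid. A NULL in a compared column never satisfies the condition.
- a (uid=NULL) has no partner → padded with NULL.
- a (uid=9) pairs with 1 row(s) of b.
- a (uid=1) pairs with 5 row(s) of b.
- a (uid=8) pairs with 3 row(s) of b.
- a (uid=9) pairs with 1 row(s) of b.

(1, 11, 1); (1, 11, 8); (1, 11, 9); (1, 11, 9); (1, 40, 1); (1, 40, 8); (4, 20, 1); (6, NULL, 1); (8, NULL, 1); (8, NULL, 8); (NULL, NULL, NULL)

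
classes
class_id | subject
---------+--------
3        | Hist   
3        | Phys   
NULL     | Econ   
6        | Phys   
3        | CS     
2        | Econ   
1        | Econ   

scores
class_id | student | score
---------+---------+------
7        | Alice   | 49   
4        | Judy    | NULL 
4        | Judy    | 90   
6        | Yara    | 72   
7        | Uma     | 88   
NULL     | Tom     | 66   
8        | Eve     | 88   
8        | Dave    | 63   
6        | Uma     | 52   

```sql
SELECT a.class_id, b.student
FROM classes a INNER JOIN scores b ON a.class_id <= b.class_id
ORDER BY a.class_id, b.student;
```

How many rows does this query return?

46

INNER JOIN keeps only pairs where the ON condition holds.
Matching on a.class_id <= b.class_id. A NULL in a compared column never satisfies the condition.
- a (class_id=3) pairs with 8 row(s) of b.
- a (class_id=3) pairs with 8 row(s) of b.
- a (class_id=NULL) has no partner → excluded.
- a (class_id=6) pairs with 6 row(s) of b.
- a (class_id=3) pairs with 8 row(s) of b.
- a (class_id=2) pairs with 8 row(s) of b.
- a (class_id=1) pairs with 8 row(s) of b.
Total: 46 rows.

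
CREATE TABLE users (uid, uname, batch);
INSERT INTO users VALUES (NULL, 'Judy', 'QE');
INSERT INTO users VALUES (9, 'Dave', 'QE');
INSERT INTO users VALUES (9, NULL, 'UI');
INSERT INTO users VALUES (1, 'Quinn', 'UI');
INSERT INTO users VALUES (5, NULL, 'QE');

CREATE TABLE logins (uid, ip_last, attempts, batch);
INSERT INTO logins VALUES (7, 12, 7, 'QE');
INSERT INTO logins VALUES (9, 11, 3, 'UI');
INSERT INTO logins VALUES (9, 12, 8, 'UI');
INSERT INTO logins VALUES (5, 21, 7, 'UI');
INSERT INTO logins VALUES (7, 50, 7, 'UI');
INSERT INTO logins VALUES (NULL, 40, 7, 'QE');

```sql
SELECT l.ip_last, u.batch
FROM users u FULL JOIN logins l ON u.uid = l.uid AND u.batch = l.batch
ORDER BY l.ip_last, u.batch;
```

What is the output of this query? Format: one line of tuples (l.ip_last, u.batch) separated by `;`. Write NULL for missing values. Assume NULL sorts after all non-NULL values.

(11, UI); (12, UI); (12, NULL); (21, NULL); (40, NULL); (50, NULL); (NULL, QE); (NULL, QE); (NULL, QE); (NULL, UI)

FULL OUTER JOIN keeps every row from both sides; unmatched rows get NULL for the other side's columns.
Matching on u.uid = l.uid AND u.batch = l.batch. A NULL in a compared column never satisfies the condition.
- u row (uid=NULL, batch=QE): no match → kept, l columns NULL.
- u row (uid=9, batch=QE): no match → kept, l columns NULL.
- u row (uid=9, batch=UI): matches 2 l row(s) → 2 output row(s).
- u row (uid=1, batch=UI): no match → kept, l columns NULL.
- u row (uid=5, batch=QE): no match → kept, l columns NULL.
- 4 l row(s) had no u match → kept, u columns NULL.
After projecting and ordering:
l.ip_last | u.batch
11 | UI
12 | UI
12 | NULL
21 | NULL
40 | NULL
50 | NULL
NULL | QE
NULL | QE
NULL | QE
NULL | UI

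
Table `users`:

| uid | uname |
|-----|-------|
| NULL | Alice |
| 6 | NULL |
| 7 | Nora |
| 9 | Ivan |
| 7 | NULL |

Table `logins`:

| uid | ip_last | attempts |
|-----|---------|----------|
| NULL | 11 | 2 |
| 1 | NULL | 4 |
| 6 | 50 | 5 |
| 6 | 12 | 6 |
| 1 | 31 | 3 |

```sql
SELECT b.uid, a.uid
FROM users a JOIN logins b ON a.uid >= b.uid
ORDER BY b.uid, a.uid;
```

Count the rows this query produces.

16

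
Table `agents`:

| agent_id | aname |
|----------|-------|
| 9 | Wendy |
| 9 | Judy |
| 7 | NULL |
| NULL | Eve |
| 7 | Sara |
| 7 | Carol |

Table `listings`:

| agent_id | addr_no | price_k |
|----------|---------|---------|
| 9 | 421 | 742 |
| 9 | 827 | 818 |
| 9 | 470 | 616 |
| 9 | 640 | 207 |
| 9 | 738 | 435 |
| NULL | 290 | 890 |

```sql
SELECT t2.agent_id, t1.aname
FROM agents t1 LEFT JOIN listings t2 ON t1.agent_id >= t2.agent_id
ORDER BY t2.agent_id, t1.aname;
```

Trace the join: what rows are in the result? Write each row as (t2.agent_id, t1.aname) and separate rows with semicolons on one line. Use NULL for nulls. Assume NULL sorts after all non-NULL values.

LEFT JOIN keeps every row from `agents`; unmatched rows get NULL for `listings`'s columns.
Matching on t1.agent_id >= t2.agent_id. A NULL in a compared column never satisfies the condition.
Matched pairs: 10; unmatched t1 rows kept: 4.

(9, Judy); (9, Judy); (9, Judy); (9, Judy); (9, Judy); (9, Wendy); (9, Wendy); (9, Wendy); (9, Wendy); (9, Wendy); (NULL, Carol); (NULL, Eve); (NULL, Sara); (NULL, NULL)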